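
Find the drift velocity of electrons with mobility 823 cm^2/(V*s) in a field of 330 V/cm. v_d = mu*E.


Step 1: v_d = mu * E
Step 2: v_d = 823 * 330 = 271590
Step 3: v_d = 2.72e+05 cm/s

2.72e+05


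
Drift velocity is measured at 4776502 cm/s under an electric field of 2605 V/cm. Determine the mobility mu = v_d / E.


Step 1: mu = v_d / E
Step 2: mu = 4776502 / 2605
Step 3: mu = 1833.59 cm^2/(V*s)

1833.59


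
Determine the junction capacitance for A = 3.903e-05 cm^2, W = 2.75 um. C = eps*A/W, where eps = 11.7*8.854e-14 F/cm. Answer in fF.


Step 1: eps_Si = 11.7 * 8.854e-14 = 1.035918e-12 F/cm
Step 2: W in cm = 2.75 * 1e-4 = 2.75e-04 cm
Step 3: C = 1.035918e-12 * 3.903e-05 / 2.75e-04 = 1.470250e-13 F
Step 4: C = 147.03 fF

147.03


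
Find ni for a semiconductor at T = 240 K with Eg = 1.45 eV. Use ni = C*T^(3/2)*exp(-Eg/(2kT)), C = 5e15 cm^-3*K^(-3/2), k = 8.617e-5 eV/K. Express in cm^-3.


Step 1: Compute kT = 8.617e-5 * 240 = 0.0206808 eV
Step 2: Exponent = -Eg/(2kT) = -1.45/(2*0.0206808) = -35.05667
Step 3: T^(3/2) = 240^1.5 = 3718.06
Step 4: ni = 5e15 * 3718.06 * exp(-35.05667) = 1.11e+04 cm^-3

1.11e+04


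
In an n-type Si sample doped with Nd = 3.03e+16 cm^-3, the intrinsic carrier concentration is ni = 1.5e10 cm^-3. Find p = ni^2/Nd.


Step 1: Since Nd >> ni, n ≈ Nd = 3.03e+16 cm^-3
Step 2: p = ni^2 / n = (1.5e10)^2 / 3.03e+16
Step 3: p = 2.25e20 / 3.03e+16 = 7.43e+03 cm^-3

7.43e+03


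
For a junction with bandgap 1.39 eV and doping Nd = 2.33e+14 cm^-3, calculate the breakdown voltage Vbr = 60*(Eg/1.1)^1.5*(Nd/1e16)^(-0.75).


Step 1: Eg/1.1 = 1.39/1.1 = 1.263636
Step 2: (Eg/1.1)^1.5 = 1.263636^1.5 = 1.420473
Step 3: (Nd/1e16)^(-0.75) = (0.0233)^(-0.75) = 16.768069
Step 4: Vbr = 60 * 1.420473 * 16.768069 = 1429.1 V

1429.1


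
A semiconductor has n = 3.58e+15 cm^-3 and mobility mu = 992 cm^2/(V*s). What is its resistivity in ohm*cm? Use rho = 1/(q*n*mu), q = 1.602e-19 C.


Step 1: sigma = q * n * mu = 1.602e-19 * 3.58e+15 * 992 = 5.68928e-01 S/cm
Step 2: rho = 1 / sigma = 1 / 5.68928e-01 = 1.758 ohm*cm

1.758


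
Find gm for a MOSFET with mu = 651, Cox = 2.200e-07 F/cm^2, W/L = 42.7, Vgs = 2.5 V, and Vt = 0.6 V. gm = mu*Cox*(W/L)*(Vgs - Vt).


Step 1: Vov = Vgs - Vt = 2.5 - 0.6 = 1.9 V
Step 2: gm = mu * Cox * (W/L) * Vov
Step 3: gm = 651 * 2.200e-07 * 42.7 * 1.9 = 1.16e-02 S

1.16e-02


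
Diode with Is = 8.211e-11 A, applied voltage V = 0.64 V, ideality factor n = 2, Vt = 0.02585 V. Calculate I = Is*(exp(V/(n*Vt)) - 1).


Step 1: V/(n*Vt) = 0.64/(2*0.02585) = 12.3791
Step 2: exp(12.3791) = 2.3778e+05
Step 3: I = 8.211e-11 * (2.3778e+05 - 1) = 1.95e-05 A

1.95e-05


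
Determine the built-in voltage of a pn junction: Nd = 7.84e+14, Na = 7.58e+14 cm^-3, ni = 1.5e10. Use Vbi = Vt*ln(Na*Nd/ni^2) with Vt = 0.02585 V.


Step 1: Compute Na*Nd/ni^2 = 7.58e+14 * 7.84e+14 / (1.5e10)^2 = 2.6412e+09
Step 2: ln(2.6412e+09) = 21.6945
Step 3: Vbi = 0.02585 * 21.6945 = 0.561 V

0.561


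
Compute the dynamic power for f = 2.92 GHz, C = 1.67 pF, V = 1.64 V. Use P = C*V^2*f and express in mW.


Step 1: V^2 = 1.64^2 = 2.6896 V^2
Step 2: P = C*V^2*f = 1.67e-12 F * 2.6896 * 2.92e9 Hz
Step 3: P = 1.311556544e-02 W
Step 4: P = 13.116 mW

13.116


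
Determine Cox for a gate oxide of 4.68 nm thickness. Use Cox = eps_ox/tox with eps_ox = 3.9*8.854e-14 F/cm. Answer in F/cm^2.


Step 1: eps_ox = 3.9 * 8.854e-14 = 3.45306e-13 F/cm
Step 2: tox in cm = 4.68 nm * 1e-7 = 4.6800e-07 cm
Step 3: Cox = 3.45306e-13 / 4.6800e-07 = 7.38e-07 F/cm^2

7.38e-07


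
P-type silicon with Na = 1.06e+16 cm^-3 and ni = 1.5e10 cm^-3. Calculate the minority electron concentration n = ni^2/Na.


Step 1: Majority hole concentration p ≈ Na = 1.06e+16 cm^-3
Step 2: n = ni^2 / Na = (1.5e10)^2 / 1.06e+16
Step 3: n = 2.12e+04 cm^-3

2.12e+04


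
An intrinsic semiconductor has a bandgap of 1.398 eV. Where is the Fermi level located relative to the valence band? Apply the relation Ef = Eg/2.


Step 1: For an intrinsic semiconductor, the Fermi level sits at midgap.
Step 2: Ef = Eg / 2 = 1.398 / 2 = 0.699 eV

0.699


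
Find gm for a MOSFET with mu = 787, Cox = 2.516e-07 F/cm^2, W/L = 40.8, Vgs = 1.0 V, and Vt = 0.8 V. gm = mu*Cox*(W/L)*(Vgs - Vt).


Step 1: Vov = Vgs - Vt = 1.0 - 0.8 = 0.2 V
Step 2: gm = mu * Cox * (W/L) * Vov
Step 3: gm = 787 * 2.516e-07 * 40.8 * 0.2 = 1.62e-03 S

1.62e-03


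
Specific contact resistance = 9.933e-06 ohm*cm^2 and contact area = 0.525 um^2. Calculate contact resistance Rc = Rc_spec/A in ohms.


Step 1: Convert area to cm^2: 0.525 um^2 = 5.2500e-09 cm^2
Step 2: Rc = Rc_spec / A = 9.933e-06 / 5.2500e-09
Step 3: Rc = 1.89e+03 ohms

1.89e+03


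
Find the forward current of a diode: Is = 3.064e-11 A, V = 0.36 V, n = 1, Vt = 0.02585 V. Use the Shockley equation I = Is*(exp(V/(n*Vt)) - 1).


Step 1: V/(n*Vt) = 0.36/(1*0.02585) = 13.9265
Step 2: exp(13.9265) = 1.1174e+06
Step 3: I = 3.064e-11 * (1.1174e+06 - 1) = 3.42e-05 A

3.42e-05


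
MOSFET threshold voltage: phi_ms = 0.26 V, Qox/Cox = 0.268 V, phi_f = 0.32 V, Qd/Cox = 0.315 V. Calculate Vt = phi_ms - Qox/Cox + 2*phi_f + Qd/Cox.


Step 1: Vt = phi_ms - Qox/Cox + 2*phi_f + Qd/Cox
Step 2: Vt = 0.26 - 0.268 + 2*0.32 + 0.315
Step 3: Vt = 0.26 - 0.268 + 0.64 + 0.315
Step 4: Vt = 0.947 V

0.947


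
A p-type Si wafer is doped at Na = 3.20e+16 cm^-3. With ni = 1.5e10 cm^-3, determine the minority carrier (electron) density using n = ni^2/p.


Step 1: Majority hole concentration p ≈ Na = 3.20e+16 cm^-3
Step 2: n = ni^2 / Na = (1.5e10)^2 / 3.20e+16
Step 3: n = 7.03e+03 cm^-3

7.03e+03


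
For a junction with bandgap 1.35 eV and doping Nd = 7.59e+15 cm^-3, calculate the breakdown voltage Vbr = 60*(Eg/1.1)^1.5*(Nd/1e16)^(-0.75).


Step 1: Eg/1.1 = 1.35/1.1 = 1.227273
Step 2: (Eg/1.1)^1.5 = 1.227273^1.5 = 1.359602
Step 3: (Nd/1e16)^(-0.75) = (0.759)^(-0.75) = 1.229755
Step 4: Vbr = 60 * 1.359602 * 1.229755 = 100.3 V

100.3


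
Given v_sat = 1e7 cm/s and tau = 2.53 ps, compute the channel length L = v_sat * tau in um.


Step 1: tau in seconds = 2.53 ps * 1e-12 = 2.5300e-12 s
Step 2: L = v_sat * tau = 1e7 * 2.5300e-12 = 2.5300e-05 cm
Step 3: L in um = 2.5300e-05 * 1e4 = 0.253 um

0.253


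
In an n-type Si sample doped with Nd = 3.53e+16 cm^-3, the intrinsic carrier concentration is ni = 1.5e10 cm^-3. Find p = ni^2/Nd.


Step 1: Since Nd >> ni, n ≈ Nd = 3.53e+16 cm^-3
Step 2: p = ni^2 / n = (1.5e10)^2 / 3.53e+16
Step 3: p = 2.25e20 / 3.53e+16 = 6.37e+03 cm^-3

6.37e+03


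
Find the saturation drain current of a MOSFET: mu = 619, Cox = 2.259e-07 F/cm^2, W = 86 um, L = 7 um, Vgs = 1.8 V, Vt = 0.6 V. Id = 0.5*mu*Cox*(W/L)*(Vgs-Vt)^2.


Step 1: Overdrive voltage Vov = Vgs - Vt = 1.8 - 0.6 = 1.2 V
Step 2: W/L = 86/7 = 12.2857
Step 3: Id = 0.5 * 619 * 2.259e-07 * 12.2857 * 1.2^2
Step 4: Id = 1.24e-03 A

1.24e-03


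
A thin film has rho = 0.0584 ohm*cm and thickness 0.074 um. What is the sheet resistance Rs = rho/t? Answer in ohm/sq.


Step 1: Convert thickness to cm: t = 0.074 um = 7.4000e-06 cm
Step 2: Rs = rho / t = 0.0584 / 7.4000e-06
Step 3: Rs = 7891.9 ohm/sq

7891.9


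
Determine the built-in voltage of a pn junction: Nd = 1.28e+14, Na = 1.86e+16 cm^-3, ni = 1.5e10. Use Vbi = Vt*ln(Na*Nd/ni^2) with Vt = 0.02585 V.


Step 1: Compute Na*Nd/ni^2 = 1.86e+16 * 1.28e+14 / (1.5e10)^2 = 1.0581e+10
Step 2: ln(1.0581e+10) = 23.0823
Step 3: Vbi = 0.02585 * 23.0823 = 0.597 V

0.597


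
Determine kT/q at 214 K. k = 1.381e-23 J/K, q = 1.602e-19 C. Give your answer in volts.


Step 1: kT = 1.381e-23 * 214 = 2.95534e-21 J
Step 2: Vt = kT/q = 2.95534e-21 / 1.602e-19
Step 3: Vt = 0.01845 V

0.01845


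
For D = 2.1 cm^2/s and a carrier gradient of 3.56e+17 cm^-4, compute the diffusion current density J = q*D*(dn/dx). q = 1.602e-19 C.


Step 1: J = q * D * (dn/dx)
Step 2: J = 1.602e-19 * 2.1 * 3.56e+17
Step 3: J = 1.20e-01 A/cm^2

1.20e-01


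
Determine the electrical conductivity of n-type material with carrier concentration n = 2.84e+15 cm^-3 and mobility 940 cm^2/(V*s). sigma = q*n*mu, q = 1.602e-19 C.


Step 1: sigma = q * n * mu
Step 2: sigma = 1.602e-19 * 2.84e+15 * 940
Step 3: sigma = 4.277e-01 S/cm

4.277e-01


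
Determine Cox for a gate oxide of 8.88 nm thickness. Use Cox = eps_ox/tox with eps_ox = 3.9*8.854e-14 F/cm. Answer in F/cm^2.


Step 1: eps_ox = 3.9 * 8.854e-14 = 3.45306e-13 F/cm
Step 2: tox in cm = 8.88 nm * 1e-7 = 8.8800e-07 cm
Step 3: Cox = 3.45306e-13 / 8.8800e-07 = 3.89e-07 F/cm^2

3.89e-07


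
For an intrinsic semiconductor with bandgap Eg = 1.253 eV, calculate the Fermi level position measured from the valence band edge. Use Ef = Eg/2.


Step 1: For an intrinsic semiconductor, the Fermi level sits at midgap.
Step 2: Ef = Eg / 2 = 1.253 / 2 = 0.6265 eV

0.6265


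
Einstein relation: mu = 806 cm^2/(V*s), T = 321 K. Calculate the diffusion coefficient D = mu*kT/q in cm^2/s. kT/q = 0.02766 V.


Step 1: D = mu * (kT/q)
Step 2: D = 806 * 0.02766
Step 3: D = 22.29 cm^2/s

22.29


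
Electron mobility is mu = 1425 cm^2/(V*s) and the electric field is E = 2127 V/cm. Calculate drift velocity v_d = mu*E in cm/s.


Step 1: v_d = mu * E
Step 2: v_d = 1425 * 2127 = 3030975
Step 3: v_d = 3.03e+06 cm/s

3.03e+06


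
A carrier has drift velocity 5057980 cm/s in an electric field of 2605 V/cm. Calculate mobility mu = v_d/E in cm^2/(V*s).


Step 1: mu = v_d / E
Step 2: mu = 5057980 / 2605
Step 3: mu = 1941.64 cm^2/(V*s)

1941.64


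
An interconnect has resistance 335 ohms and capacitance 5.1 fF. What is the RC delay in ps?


Step 1: tau = R * C
Step 2: tau = 335 * 5.1 fF = 335 * 5.1e-15 F
Step 3: tau = 1.7085e-12 s = 1.7085 ps

1.7085


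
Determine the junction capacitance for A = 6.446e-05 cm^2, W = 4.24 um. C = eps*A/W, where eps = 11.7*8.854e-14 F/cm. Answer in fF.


Step 1: eps_Si = 11.7 * 8.854e-14 = 1.035918e-12 F/cm
Step 2: W in cm = 4.24 * 1e-4 = 4.24e-04 cm
Step 3: C = 1.035918e-12 * 6.446e-05 / 4.24e-04 = 1.574889e-13 F
Step 4: C = 157.49 fF

157.49


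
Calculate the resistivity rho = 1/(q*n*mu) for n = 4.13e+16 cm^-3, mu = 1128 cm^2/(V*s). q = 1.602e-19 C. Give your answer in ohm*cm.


Step 1: sigma = q * n * mu = 1.602e-19 * 4.13e+16 * 1128 = 7.46314e+00 S/cm
Step 2: rho = 1 / sigma = 1 / 7.46314e+00 = 0.134 ohm*cm

0.134


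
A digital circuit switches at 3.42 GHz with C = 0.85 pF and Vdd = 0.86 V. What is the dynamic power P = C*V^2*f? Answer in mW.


Step 1: V^2 = 0.86^2 = 0.7396 V^2
Step 2: P = C*V^2*f = 0.85e-12 F * 0.7396 * 3.42e9 Hz
Step 3: P = 2.1500172e-03 W
Step 4: P = 2.15 mW

2.15


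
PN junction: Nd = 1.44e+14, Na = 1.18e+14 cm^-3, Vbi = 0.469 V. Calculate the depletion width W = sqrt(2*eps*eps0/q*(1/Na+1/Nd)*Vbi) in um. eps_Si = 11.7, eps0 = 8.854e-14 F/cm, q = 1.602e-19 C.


Step 1: 1/Na + 1/Nd = 1/1.18e+14 + 1/1.44e+14 = 1.54190e-14
Step 2: 2*eps*eps0/q = 2*11.7*8.854e-14/1.602e-19 = 1.293281e+07
Step 3: W^2 = 1.293281e+07 * 1.54190e-14 * 0.469 = 9.35238e-08
Step 4: W = sqrt(9.35238e-08) = 3.058e-04 cm = 3.058 um

3.058


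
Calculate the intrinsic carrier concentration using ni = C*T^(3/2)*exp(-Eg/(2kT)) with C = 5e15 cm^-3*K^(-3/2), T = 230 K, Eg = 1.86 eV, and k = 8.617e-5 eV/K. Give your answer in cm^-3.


Step 1: Compute kT = 8.617e-5 * 230 = 0.0198191 eV
Step 2: Exponent = -Eg/(2kT) = -1.86/(2*0.0198191) = -46.92443
Step 3: T^(3/2) = 230^1.5 = 3488.12
Step 4: ni = 5e15 * 3488.12 * exp(-46.92443) = 7.29e-02 cm^-3

7.29e-02


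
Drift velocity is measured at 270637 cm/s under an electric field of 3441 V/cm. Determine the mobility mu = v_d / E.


Step 1: mu = v_d / E
Step 2: mu = 270637 / 3441
Step 3: mu = 78.65 cm^2/(V*s)

78.65


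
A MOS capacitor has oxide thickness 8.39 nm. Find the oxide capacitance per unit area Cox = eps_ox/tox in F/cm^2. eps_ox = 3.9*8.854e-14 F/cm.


Step 1: eps_ox = 3.9 * 8.854e-14 = 3.45306e-13 F/cm
Step 2: tox in cm = 8.39 nm * 1e-7 = 8.3900e-07 cm
Step 3: Cox = 3.45306e-13 / 8.3900e-07 = 4.12e-07 F/cm^2

4.12e-07


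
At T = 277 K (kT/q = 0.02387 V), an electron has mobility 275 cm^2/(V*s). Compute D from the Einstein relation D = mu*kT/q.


Step 1: D = mu * (kT/q)
Step 2: D = 275 * 0.02387
Step 3: D = 6.56 cm^2/s

6.56


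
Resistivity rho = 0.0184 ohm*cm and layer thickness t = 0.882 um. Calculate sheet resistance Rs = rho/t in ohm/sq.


Step 1: Convert thickness to cm: t = 0.882 um = 8.8200e-05 cm
Step 2: Rs = rho / t = 0.0184 / 8.8200e-05
Step 3: Rs = 208.6 ohm/sq

208.6


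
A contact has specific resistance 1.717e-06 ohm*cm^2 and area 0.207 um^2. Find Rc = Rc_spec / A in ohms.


Step 1: Convert area to cm^2: 0.207 um^2 = 2.0700e-09 cm^2
Step 2: Rc = Rc_spec / A = 1.717e-06 / 2.0700e-09
Step 3: Rc = 8.29e+02 ohms

8.29e+02


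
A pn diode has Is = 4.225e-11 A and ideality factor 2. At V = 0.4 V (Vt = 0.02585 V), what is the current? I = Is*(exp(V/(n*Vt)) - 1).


Step 1: V/(n*Vt) = 0.4/(2*0.02585) = 7.7369
Step 2: exp(7.7369) = 2.2914e+03
Step 3: I = 4.225e-11 * (2.2914e+03 - 1) = 9.68e-08 A

9.68e-08


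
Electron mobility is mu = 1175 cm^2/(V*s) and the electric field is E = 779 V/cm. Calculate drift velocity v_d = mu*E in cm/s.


Step 1: v_d = mu * E
Step 2: v_d = 1175 * 779 = 915325
Step 3: v_d = 9.15e+05 cm/s

9.15e+05


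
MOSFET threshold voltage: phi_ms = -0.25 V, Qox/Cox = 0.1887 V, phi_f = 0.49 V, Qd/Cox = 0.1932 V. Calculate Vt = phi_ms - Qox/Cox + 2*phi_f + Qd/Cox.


Step 1: Vt = phi_ms - Qox/Cox + 2*phi_f + Qd/Cox
Step 2: Vt = -0.25 - 0.1887 + 2*0.49 + 0.1932
Step 3: Vt = -0.25 - 0.1887 + 0.98 + 0.1932
Step 4: Vt = 0.7345 V

0.7345


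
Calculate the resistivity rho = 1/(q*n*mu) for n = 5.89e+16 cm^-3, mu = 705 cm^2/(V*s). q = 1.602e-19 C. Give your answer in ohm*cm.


Step 1: sigma = q * n * mu = 1.602e-19 * 5.89e+16 * 705 = 6.65222e+00 S/cm
Step 2: rho = 1 / sigma = 1 / 6.65222e+00 = 0.1503 ohm*cm

0.1503


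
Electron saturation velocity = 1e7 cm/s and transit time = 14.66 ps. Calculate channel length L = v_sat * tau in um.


Step 1: tau in seconds = 14.66 ps * 1e-12 = 1.4660e-11 s
Step 2: L = v_sat * tau = 1e7 * 1.4660e-11 = 1.4660e-04 cm
Step 3: L in um = 1.4660e-04 * 1e4 = 1.466 um

1.466


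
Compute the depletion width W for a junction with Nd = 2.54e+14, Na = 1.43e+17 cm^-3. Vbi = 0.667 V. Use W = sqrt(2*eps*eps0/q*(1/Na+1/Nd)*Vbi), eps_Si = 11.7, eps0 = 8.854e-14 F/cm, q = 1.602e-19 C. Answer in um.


Step 1: 1/Na + 1/Nd = 1/1.43e+17 + 1/2.54e+14 = 3.94400e-15
Step 2: 2*eps*eps0/q = 2*11.7*8.854e-14/1.602e-19 = 1.293281e+07
Step 3: W^2 = 1.293281e+07 * 3.94400e-15 * 0.667 = 3.40217e-08
Step 4: W = sqrt(3.40217e-08) = 1.844e-04 cm = 1.844 um

1.844


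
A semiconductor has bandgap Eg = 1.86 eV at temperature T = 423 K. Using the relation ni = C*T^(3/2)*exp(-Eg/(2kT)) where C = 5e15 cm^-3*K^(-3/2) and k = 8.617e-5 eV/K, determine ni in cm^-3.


Step 1: Compute kT = 8.617e-5 * 423 = 0.03644991 eV
Step 2: Exponent = -Eg/(2kT) = -1.86/(2*0.03644991) = -25.51447
Step 3: T^(3/2) = 423^1.5 = 8699.83
Step 4: ni = 5e15 * 8699.83 * exp(-25.51447) = 3.61e+08 cm^-3

3.61e+08


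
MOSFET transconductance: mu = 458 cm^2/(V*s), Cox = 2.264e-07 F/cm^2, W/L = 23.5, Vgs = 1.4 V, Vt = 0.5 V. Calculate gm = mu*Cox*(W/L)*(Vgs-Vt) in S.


Step 1: Vov = Vgs - Vt = 1.4 - 0.5 = 0.9 V
Step 2: gm = mu * Cox * (W/L) * Vov
Step 3: gm = 458 * 2.264e-07 * 23.5 * 0.9 = 2.19e-03 S

2.19e-03


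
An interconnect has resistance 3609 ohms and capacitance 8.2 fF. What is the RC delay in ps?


Step 1: tau = R * C
Step 2: tau = 3609 * 8.2 fF = 3609 * 8.2e-15 F
Step 3: tau = 2.95938e-11 s = 29.5938 ps

29.5938


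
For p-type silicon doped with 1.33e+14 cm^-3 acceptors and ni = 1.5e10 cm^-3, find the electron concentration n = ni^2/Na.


Step 1: Majority hole concentration p ≈ Na = 1.33e+14 cm^-3
Step 2: n = ni^2 / Na = (1.5e10)^2 / 1.33e+14
Step 3: n = 1.69e+06 cm^-3

1.69e+06


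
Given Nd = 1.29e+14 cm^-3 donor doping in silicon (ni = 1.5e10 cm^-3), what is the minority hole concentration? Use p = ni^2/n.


Step 1: Since Nd >> ni, n ≈ Nd = 1.29e+14 cm^-3
Step 2: p = ni^2 / n = (1.5e10)^2 / 1.29e+14
Step 3: p = 2.25e20 / 1.29e+14 = 1.74e+06 cm^-3

1.74e+06


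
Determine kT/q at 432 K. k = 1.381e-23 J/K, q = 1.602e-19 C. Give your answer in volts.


Step 1: kT = 1.381e-23 * 432 = 5.96592e-21 J
Step 2: Vt = kT/q = 5.96592e-21 / 1.602e-19
Step 3: Vt = 0.03724 V

0.03724


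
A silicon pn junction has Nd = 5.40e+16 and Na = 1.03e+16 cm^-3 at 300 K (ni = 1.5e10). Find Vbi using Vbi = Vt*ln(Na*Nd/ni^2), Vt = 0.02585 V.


Step 1: Compute Na*Nd/ni^2 = 1.03e+16 * 5.40e+16 / (1.5e10)^2 = 2.4720e+12
Step 2: ln(2.4720e+12) = 28.5360
Step 3: Vbi = 0.02585 * 28.5360 = 0.738 V

0.738


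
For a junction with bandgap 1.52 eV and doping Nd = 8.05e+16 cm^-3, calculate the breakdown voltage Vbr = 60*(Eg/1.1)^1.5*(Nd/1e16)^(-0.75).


Step 1: Eg/1.1 = 1.52/1.1 = 1.381818
Step 2: (Eg/1.1)^1.5 = 1.381818^1.5 = 1.624337
Step 3: (Nd/1e16)^(-0.75) = (8.05)^(-0.75) = 0.209244
Step 4: Vbr = 60 * 1.624337 * 0.209244 = 20.4 V

20.4


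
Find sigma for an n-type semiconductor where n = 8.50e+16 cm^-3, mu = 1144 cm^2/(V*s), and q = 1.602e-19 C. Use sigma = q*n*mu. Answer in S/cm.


Step 1: sigma = q * n * mu
Step 2: sigma = 1.602e-19 * 8.50e+16 * 1144
Step 3: sigma = 1.558e+01 S/cm

1.558e+01


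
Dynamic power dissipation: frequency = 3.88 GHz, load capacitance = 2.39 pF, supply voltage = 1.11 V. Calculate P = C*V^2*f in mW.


Step 1: V^2 = 1.11^2 = 1.2321 V^2
Step 2: P = C*V^2*f = 2.39e-12 F * 1.2321 * 3.88e9 Hz
Step 3: P = 1.142550972e-02 W
Step 4: P = 11.426 mW

11.426


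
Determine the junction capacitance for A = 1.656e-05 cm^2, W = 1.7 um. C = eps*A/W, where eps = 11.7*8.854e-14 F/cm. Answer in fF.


Step 1: eps_Si = 11.7 * 8.854e-14 = 1.035918e-12 F/cm
Step 2: W in cm = 1.7 * 1e-4 = 1.70e-04 cm
Step 3: C = 1.035918e-12 * 1.656e-05 / 1.70e-04 = 1.009106e-13 F
Step 4: C = 100.91 fF

100.91


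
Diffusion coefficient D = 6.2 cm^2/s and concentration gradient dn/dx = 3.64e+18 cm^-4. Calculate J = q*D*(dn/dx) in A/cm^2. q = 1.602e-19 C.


Step 1: J = q * D * (dn/dx)
Step 2: J = 1.602e-19 * 6.2 * 3.64e+18
Step 3: J = 3.62e+00 A/cm^2

3.62e+00


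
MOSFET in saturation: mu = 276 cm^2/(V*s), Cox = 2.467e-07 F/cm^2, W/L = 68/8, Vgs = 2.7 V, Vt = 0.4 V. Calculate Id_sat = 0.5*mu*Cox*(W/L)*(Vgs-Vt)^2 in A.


Step 1: Overdrive voltage Vov = Vgs - Vt = 2.7 - 0.4 = 2.3 V
Step 2: W/L = 68/8 = 8.5
Step 3: Id = 0.5 * 276 * 2.467e-07 * 8.5 * 2.3^2
Step 4: Id = 1.53e-03 A

1.53e-03


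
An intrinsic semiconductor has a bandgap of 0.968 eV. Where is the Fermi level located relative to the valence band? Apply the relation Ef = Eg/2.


Step 1: For an intrinsic semiconductor, the Fermi level sits at midgap.
Step 2: Ef = Eg / 2 = 0.968 / 2 = 0.484 eV

0.484


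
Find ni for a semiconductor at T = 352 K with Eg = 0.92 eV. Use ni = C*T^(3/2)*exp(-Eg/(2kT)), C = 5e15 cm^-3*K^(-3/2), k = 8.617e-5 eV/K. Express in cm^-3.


Step 1: Compute kT = 8.617e-5 * 352 = 0.03033184 eV
Step 2: Exponent = -Eg/(2kT) = -0.92/(2*0.03033184) = -15.16558
Step 3: T^(3/2) = 352^1.5 = 6604.11
Step 4: ni = 5e15 * 6604.11 * exp(-15.16558) = 8.56e+12 cm^-3

8.56e+12


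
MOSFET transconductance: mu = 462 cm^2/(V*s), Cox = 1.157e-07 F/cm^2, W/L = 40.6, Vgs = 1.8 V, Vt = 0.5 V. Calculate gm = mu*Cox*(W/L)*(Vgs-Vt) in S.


Step 1: Vov = Vgs - Vt = 1.8 - 0.5 = 1.3 V
Step 2: gm = mu * Cox * (W/L) * Vov
Step 3: gm = 462 * 1.157e-07 * 40.6 * 1.3 = 2.82e-03 S

2.82e-03


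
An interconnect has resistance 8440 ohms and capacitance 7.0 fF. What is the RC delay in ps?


Step 1: tau = R * C
Step 2: tau = 8440 * 7.0 fF = 8440 * 7.0e-15 F
Step 3: tau = 5.908e-11 s = 59.08 ps

59.08


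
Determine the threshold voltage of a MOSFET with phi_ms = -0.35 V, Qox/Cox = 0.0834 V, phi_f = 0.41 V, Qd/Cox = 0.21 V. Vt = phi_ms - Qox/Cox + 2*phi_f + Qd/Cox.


Step 1: Vt = phi_ms - Qox/Cox + 2*phi_f + Qd/Cox
Step 2: Vt = -0.35 - 0.0834 + 2*0.41 + 0.21
Step 3: Vt = -0.35 - 0.0834 + 0.82 + 0.21
Step 4: Vt = 0.5966 V

0.5966


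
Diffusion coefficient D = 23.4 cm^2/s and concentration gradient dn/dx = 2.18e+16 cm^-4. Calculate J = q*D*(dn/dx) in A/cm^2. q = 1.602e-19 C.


Step 1: J = q * D * (dn/dx)
Step 2: J = 1.602e-19 * 23.4 * 2.18e+16
Step 3: J = 8.17e-02 A/cm^2

8.17e-02


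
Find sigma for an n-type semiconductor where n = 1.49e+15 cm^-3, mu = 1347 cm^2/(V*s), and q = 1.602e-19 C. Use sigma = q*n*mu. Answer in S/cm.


Step 1: sigma = q * n * mu
Step 2: sigma = 1.602e-19 * 1.49e+15 * 1347
Step 3: sigma = 3.215e-01 S/cm

3.215e-01


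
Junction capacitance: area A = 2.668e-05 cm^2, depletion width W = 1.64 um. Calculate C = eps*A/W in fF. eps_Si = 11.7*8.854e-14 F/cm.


Step 1: eps_Si = 11.7 * 8.854e-14 = 1.035918e-12 F/cm
Step 2: W in cm = 1.64 * 1e-4 = 1.64e-04 cm
Step 3: C = 1.035918e-12 * 2.668e-05 / 1.64e-04 = 1.685262e-13 F
Step 4: C = 168.53 fF

168.53


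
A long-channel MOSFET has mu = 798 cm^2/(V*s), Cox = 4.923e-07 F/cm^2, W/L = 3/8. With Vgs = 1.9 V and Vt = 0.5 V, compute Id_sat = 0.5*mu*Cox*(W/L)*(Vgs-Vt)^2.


Step 1: Overdrive voltage Vov = Vgs - Vt = 1.9 - 0.5 = 1.4 V
Step 2: W/L = 3/8 = 0.375
Step 3: Id = 0.5 * 798 * 4.923e-07 * 0.375 * 1.4^2
Step 4: Id = 1.44e-04 A

1.44e-04


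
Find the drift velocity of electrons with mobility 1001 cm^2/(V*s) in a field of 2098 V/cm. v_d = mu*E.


Step 1: v_d = mu * E
Step 2: v_d = 1001 * 2098 = 2100098
Step 3: v_d = 2.10e+06 cm/s

2.10e+06


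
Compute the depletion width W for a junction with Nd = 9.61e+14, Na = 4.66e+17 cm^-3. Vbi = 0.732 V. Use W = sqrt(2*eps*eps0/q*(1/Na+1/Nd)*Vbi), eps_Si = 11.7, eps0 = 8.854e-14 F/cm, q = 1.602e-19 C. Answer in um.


Step 1: 1/Na + 1/Nd = 1/4.66e+17 + 1/9.61e+14 = 1.04273e-15
Step 2: 2*eps*eps0/q = 2*11.7*8.854e-14/1.602e-19 = 1.293281e+07
Step 3: W^2 = 1.293281e+07 * 1.04273e-15 * 0.732 = 9.87133e-09
Step 4: W = sqrt(9.87133e-09) = 9.935e-05 cm = 0.9935 um

0.9935


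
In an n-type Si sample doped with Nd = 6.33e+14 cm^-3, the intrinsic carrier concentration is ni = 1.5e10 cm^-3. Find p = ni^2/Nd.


Step 1: Since Nd >> ni, n ≈ Nd = 6.33e+14 cm^-3
Step 2: p = ni^2 / n = (1.5e10)^2 / 6.33e+14
Step 3: p = 2.25e20 / 6.33e+14 = 3.55e+05 cm^-3

3.55e+05


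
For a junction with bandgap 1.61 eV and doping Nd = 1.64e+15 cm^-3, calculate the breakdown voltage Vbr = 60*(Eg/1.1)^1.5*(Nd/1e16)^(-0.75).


Step 1: Eg/1.1 = 1.61/1.1 = 1.463636
Step 2: (Eg/1.1)^1.5 = 1.463636^1.5 = 1.770719
Step 3: (Nd/1e16)^(-0.75) = (0.164)^(-0.75) = 3.880316
Step 4: Vbr = 60 * 1.770719 * 3.880316 = 412.3 V

412.3


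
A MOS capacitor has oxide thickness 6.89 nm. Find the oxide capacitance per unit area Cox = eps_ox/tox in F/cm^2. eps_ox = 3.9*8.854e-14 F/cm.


Step 1: eps_ox = 3.9 * 8.854e-14 = 3.45306e-13 F/cm
Step 2: tox in cm = 6.89 nm * 1e-7 = 6.8900e-07 cm
Step 3: Cox = 3.45306e-13 / 6.8900e-07 = 5.01e-07 F/cm^2

5.01e-07


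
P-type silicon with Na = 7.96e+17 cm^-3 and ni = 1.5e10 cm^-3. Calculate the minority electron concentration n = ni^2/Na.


Step 1: Majority hole concentration p ≈ Na = 7.96e+17 cm^-3
Step 2: n = ni^2 / Na = (1.5e10)^2 / 7.96e+17
Step 3: n = 2.83e+02 cm^-3

2.83e+02


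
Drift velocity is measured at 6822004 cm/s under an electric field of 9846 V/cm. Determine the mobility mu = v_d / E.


Step 1: mu = v_d / E
Step 2: mu = 6822004 / 9846
Step 3: mu = 692.87 cm^2/(V*s)

692.87


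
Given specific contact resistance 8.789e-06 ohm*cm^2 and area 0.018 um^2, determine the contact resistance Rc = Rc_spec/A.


Step 1: Convert area to cm^2: 0.018 um^2 = 1.8000e-10 cm^2
Step 2: Rc = Rc_spec / A = 8.789e-06 / 1.8000e-10
Step 3: Rc = 4.88e+04 ohms

4.88e+04


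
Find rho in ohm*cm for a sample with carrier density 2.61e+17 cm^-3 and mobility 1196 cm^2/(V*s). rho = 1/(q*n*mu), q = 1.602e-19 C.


Step 1: sigma = q * n * mu = 1.602e-19 * 2.61e+17 * 1196 = 5.00074e+01 S/cm
Step 2: rho = 1 / sigma = 1 / 5.00074e+01 = 0.02 ohm*cm

0.02


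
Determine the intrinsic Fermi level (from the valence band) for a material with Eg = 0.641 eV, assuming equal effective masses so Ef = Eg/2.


Step 1: For an intrinsic semiconductor, the Fermi level sits at midgap.
Step 2: Ef = Eg / 2 = 0.641 / 2 = 0.3205 eV

0.3205


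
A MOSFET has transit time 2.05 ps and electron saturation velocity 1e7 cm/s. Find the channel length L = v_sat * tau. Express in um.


Step 1: tau in seconds = 2.05 ps * 1e-12 = 2.0500e-12 s
Step 2: L = v_sat * tau = 1e7 * 2.0500e-12 = 2.0500e-05 cm
Step 3: L in um = 2.0500e-05 * 1e4 = 0.205 um

0.205


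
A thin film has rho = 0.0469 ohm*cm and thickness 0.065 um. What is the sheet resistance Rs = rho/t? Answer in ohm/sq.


Step 1: Convert thickness to cm: t = 0.065 um = 6.5000e-06 cm
Step 2: Rs = rho / t = 0.0469 / 6.5000e-06
Step 3: Rs = 7215.4 ohm/sq

7215.4


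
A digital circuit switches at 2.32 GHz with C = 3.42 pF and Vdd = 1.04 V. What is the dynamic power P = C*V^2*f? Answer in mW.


Step 1: V^2 = 1.04^2 = 1.0816 V^2
Step 2: P = C*V^2*f = 3.42e-12 F * 1.0816 * 2.32e9 Hz
Step 3: P = 8.58184704e-03 W
Step 4: P = 8.582 mW

8.582


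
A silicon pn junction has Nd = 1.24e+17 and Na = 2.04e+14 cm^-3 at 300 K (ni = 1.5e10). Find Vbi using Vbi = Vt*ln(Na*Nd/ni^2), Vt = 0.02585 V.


Step 1: Compute Na*Nd/ni^2 = 2.04e+14 * 1.24e+17 / (1.5e10)^2 = 1.1243e+11
Step 2: ln(1.1243e+11) = 25.4456
Step 3: Vbi = 0.02585 * 25.4456 = 0.658 V

0.658


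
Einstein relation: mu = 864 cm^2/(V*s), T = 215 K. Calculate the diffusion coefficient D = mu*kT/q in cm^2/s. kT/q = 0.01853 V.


Step 1: D = mu * (kT/q)
Step 2: D = 864 * 0.01853
Step 3: D = 16.01 cm^2/s

16.01


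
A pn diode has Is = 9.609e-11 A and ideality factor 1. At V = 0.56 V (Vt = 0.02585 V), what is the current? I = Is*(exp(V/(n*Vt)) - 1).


Step 1: V/(n*Vt) = 0.56/(1*0.02585) = 21.6634
Step 2: exp(21.6634) = 2.5603e+09
Step 3: I = 9.609e-11 * (2.5603e+09 - 1) = 2.46e-01 A

2.46e-01


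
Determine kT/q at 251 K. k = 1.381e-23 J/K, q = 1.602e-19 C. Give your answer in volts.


Step 1: kT = 1.381e-23 * 251 = 3.46631e-21 J
Step 2: Vt = kT/q = 3.46631e-21 / 1.602e-19
Step 3: Vt = 0.02164 V

0.02164


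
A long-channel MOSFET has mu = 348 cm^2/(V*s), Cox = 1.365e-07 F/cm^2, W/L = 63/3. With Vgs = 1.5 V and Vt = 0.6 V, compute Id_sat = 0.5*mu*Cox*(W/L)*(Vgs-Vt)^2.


Step 1: Overdrive voltage Vov = Vgs - Vt = 1.5 - 0.6 = 0.9 V
Step 2: W/L = 63/3 = 21
Step 3: Id = 0.5 * 348 * 1.365e-07 * 21 * 0.9^2
Step 4: Id = 4.04e-04 A

4.04e-04


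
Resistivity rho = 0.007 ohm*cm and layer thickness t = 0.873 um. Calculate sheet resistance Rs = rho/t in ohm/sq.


Step 1: Convert thickness to cm: t = 0.873 um = 8.7300e-05 cm
Step 2: Rs = rho / t = 0.007 / 8.7300e-05
Step 3: Rs = 80.2 ohm/sq

80.2


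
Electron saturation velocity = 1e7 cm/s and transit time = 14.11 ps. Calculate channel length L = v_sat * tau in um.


Step 1: tau in seconds = 14.11 ps * 1e-12 = 1.4110e-11 s
Step 2: L = v_sat * tau = 1e7 * 1.4110e-11 = 1.4110e-04 cm
Step 3: L in um = 1.4110e-04 * 1e4 = 1.411 um

1.411


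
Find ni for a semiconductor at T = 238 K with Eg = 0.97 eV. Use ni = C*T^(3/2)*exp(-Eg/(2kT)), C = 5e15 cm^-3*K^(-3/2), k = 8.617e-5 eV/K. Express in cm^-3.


Step 1: Compute kT = 8.617e-5 * 238 = 0.02050846 eV
Step 2: Exponent = -Eg/(2kT) = -0.97/(2*0.02050846) = -23.64878
Step 3: T^(3/2) = 238^1.5 = 3671.69
Step 4: ni = 5e15 * 3671.69 * exp(-23.64878) = 9.85e+08 cm^-3

9.85e+08


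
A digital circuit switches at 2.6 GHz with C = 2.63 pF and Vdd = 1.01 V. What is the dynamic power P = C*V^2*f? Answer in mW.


Step 1: V^2 = 1.01^2 = 1.0201 V^2
Step 2: P = C*V^2*f = 2.63e-12 F * 1.0201 * 2.6e9 Hz
Step 3: P = 6.9754438e-03 W
Step 4: P = 6.975 mW

6.975


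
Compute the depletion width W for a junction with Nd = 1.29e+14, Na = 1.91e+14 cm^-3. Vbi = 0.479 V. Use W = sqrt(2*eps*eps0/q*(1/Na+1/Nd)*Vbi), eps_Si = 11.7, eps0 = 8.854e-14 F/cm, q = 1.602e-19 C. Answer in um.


Step 1: 1/Na + 1/Nd = 1/1.91e+14 + 1/1.29e+14 = 1.29875e-14
Step 2: 2*eps*eps0/q = 2*11.7*8.854e-14/1.602e-19 = 1.293281e+07
Step 3: W^2 = 1.293281e+07 * 1.29875e-14 * 0.479 = 8.04552e-08
Step 4: W = sqrt(8.04552e-08) = 2.836e-04 cm = 2.836 um

2.836


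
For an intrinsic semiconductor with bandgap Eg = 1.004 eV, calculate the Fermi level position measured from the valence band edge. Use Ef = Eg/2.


Step 1: For an intrinsic semiconductor, the Fermi level sits at midgap.
Step 2: Ef = Eg / 2 = 1.004 / 2 = 0.502 eV

0.502


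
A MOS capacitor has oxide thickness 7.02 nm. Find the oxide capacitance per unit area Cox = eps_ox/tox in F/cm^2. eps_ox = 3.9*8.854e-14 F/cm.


Step 1: eps_ox = 3.9 * 8.854e-14 = 3.45306e-13 F/cm
Step 2: tox in cm = 7.02 nm * 1e-7 = 7.0200e-07 cm
Step 3: Cox = 3.45306e-13 / 7.0200e-07 = 4.92e-07 F/cm^2

4.92e-07


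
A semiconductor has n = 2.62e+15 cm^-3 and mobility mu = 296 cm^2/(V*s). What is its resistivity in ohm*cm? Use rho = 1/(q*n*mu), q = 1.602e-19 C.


Step 1: sigma = q * n * mu = 1.602e-19 * 2.62e+15 * 296 = 1.24238e-01 S/cm
Step 2: rho = 1 / sigma = 1 / 1.24238e-01 = 8.049 ohm*cm

8.049


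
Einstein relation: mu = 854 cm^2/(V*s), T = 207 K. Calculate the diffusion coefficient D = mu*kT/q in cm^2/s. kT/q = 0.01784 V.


Step 1: D = mu * (kT/q)
Step 2: D = 854 * 0.01784
Step 3: D = 15.24 cm^2/s

15.24


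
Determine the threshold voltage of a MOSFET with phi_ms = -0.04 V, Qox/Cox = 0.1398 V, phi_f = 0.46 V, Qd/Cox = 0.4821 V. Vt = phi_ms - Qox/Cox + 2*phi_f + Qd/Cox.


Step 1: Vt = phi_ms - Qox/Cox + 2*phi_f + Qd/Cox
Step 2: Vt = -0.04 - 0.1398 + 2*0.46 + 0.4821
Step 3: Vt = -0.04 - 0.1398 + 0.92 + 0.4821
Step 4: Vt = 1.2223 V

1.2223


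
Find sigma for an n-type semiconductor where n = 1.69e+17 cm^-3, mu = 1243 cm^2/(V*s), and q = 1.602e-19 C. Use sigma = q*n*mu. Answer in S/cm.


Step 1: sigma = q * n * mu
Step 2: sigma = 1.602e-19 * 1.69e+17 * 1243
Step 3: sigma = 3.365e+01 S/cm

3.365e+01


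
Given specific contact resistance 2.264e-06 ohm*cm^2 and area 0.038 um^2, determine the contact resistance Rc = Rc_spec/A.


Step 1: Convert area to cm^2: 0.038 um^2 = 3.8000e-10 cm^2
Step 2: Rc = Rc_spec / A = 2.264e-06 / 3.8000e-10
Step 3: Rc = 5.96e+03 ohms

5.96e+03


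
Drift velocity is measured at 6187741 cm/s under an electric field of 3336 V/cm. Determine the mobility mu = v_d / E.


Step 1: mu = v_d / E
Step 2: mu = 6187741 / 3336
Step 3: mu = 1854.84 cm^2/(V*s)

1854.84


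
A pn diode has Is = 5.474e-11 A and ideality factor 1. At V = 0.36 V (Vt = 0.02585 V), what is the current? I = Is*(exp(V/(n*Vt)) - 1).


Step 1: V/(n*Vt) = 0.36/(1*0.02585) = 13.9265
Step 2: exp(13.9265) = 1.1174e+06
Step 3: I = 5.474e-11 * (1.1174e+06 - 1) = 6.12e-05 A

6.12e-05


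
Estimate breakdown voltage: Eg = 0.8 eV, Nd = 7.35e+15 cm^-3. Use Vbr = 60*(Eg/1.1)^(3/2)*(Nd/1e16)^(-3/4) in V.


Step 1: Eg/1.1 = 0.8/1.1 = 0.727273
Step 2: (Eg/1.1)^1.5 = 0.727273^1.5 = 0.620221
Step 3: (Nd/1e16)^(-0.75) = (0.735)^(-0.75) = 1.259750
Step 4: Vbr = 60 * 0.620221 * 1.259750 = 46.9 V

46.9


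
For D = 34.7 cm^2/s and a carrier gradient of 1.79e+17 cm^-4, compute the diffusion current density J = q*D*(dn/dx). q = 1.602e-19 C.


Step 1: J = q * D * (dn/dx)
Step 2: J = 1.602e-19 * 34.7 * 1.79e+17
Step 3: J = 9.95e-01 A/cm^2

9.95e-01


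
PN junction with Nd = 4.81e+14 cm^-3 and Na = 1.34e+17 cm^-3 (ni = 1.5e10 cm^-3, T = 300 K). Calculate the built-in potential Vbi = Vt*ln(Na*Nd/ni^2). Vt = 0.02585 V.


Step 1: Compute Na*Nd/ni^2 = 1.34e+17 * 4.81e+14 / (1.5e10)^2 = 2.8646e+11
Step 2: ln(2.8646e+11) = 26.3809
Step 3: Vbi = 0.02585 * 26.3809 = 0.682 V

0.682


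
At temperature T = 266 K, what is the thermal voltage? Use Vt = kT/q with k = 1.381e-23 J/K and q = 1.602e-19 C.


Step 1: kT = 1.381e-23 * 266 = 3.67346e-21 J
Step 2: Vt = kT/q = 3.67346e-21 / 1.602e-19
Step 3: Vt = 0.02293 V

0.02293


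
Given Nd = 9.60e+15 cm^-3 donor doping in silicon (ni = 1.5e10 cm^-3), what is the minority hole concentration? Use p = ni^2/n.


Step 1: Since Nd >> ni, n ≈ Nd = 9.60e+15 cm^-3
Step 2: p = ni^2 / n = (1.5e10)^2 / 9.60e+15
Step 3: p = 2.25e20 / 9.60e+15 = 2.34e+04 cm^-3

2.34e+04


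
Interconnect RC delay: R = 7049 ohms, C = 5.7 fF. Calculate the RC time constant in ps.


Step 1: tau = R * C
Step 2: tau = 7049 * 5.7 fF = 7049 * 5.7e-15 F
Step 3: tau = 4.01793e-11 s = 40.1793 ps

40.1793


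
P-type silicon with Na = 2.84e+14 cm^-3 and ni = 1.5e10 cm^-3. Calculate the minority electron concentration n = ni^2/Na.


Step 1: Majority hole concentration p ≈ Na = 2.84e+14 cm^-3
Step 2: n = ni^2 / Na = (1.5e10)^2 / 2.84e+14
Step 3: n = 7.92e+05 cm^-3

7.92e+05


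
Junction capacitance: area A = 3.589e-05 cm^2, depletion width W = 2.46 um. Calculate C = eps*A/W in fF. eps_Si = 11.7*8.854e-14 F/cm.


Step 1: eps_Si = 11.7 * 8.854e-14 = 1.035918e-12 F/cm
Step 2: W in cm = 2.46 * 1e-4 = 2.46e-04 cm
Step 3: C = 1.035918e-12 * 3.589e-05 / 2.46e-04 = 1.511345e-13 F
Step 4: C = 151.13 fF

151.13


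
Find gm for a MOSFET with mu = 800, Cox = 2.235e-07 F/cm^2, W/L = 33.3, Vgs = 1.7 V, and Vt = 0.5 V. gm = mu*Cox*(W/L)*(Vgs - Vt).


Step 1: Vov = Vgs - Vt = 1.7 - 0.5 = 1.2 V
Step 2: gm = mu * Cox * (W/L) * Vov
Step 3: gm = 800 * 2.235e-07 * 33.3 * 1.2 = 7.14e-03 S

7.14e-03


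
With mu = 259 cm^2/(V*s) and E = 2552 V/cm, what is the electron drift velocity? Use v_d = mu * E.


Step 1: v_d = mu * E
Step 2: v_d = 259 * 2552 = 660968
Step 3: v_d = 6.61e+05 cm/s

6.61e+05


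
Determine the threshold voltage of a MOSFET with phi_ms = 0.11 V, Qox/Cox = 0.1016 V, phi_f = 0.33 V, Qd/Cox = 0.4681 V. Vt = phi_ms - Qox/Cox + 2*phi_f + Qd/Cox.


Step 1: Vt = phi_ms - Qox/Cox + 2*phi_f + Qd/Cox
Step 2: Vt = 0.11 - 0.1016 + 2*0.33 + 0.4681
Step 3: Vt = 0.11 - 0.1016 + 0.66 + 0.4681
Step 4: Vt = 1.1365 V

1.1365


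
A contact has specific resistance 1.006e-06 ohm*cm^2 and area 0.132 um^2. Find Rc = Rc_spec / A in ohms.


Step 1: Convert area to cm^2: 0.132 um^2 = 1.3200e-09 cm^2
Step 2: Rc = Rc_spec / A = 1.006e-06 / 1.3200e-09
Step 3: Rc = 7.62e+02 ohms

7.62e+02


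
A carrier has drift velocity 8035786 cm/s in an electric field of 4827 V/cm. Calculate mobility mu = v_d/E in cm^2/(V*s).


Step 1: mu = v_d / E
Step 2: mu = 8035786 / 4827
Step 3: mu = 1664.76 cm^2/(V*s)

1664.76


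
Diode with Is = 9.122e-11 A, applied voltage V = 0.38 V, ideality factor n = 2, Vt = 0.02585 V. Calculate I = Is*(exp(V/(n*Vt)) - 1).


Step 1: V/(n*Vt) = 0.38/(2*0.02585) = 7.3501
Step 2: exp(7.3501) = 1.5564e+03
Step 3: I = 9.122e-11 * (1.5564e+03 - 1) = 1.42e-07 A

1.42e-07


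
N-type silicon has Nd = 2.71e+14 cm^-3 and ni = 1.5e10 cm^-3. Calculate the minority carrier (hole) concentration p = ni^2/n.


Step 1: Since Nd >> ni, n ≈ Nd = 2.71e+14 cm^-3
Step 2: p = ni^2 / n = (1.5e10)^2 / 2.71e+14
Step 3: p = 2.25e20 / 2.71e+14 = 8.30e+05 cm^-3

8.30e+05


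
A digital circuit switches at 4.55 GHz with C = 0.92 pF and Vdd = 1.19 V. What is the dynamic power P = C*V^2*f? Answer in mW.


Step 1: V^2 = 1.19^2 = 1.4161 V^2
Step 2: P = C*V^2*f = 0.92e-12 F * 1.4161 * 4.55e9 Hz
Step 3: P = 5.9277946e-03 W
Step 4: P = 5.928 mW

5.928


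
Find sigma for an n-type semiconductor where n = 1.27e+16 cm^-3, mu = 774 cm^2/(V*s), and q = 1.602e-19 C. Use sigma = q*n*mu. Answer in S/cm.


Step 1: sigma = q * n * mu
Step 2: sigma = 1.602e-19 * 1.27e+16 * 774
Step 3: sigma = 1.575e+00 S/cm

1.575e+00


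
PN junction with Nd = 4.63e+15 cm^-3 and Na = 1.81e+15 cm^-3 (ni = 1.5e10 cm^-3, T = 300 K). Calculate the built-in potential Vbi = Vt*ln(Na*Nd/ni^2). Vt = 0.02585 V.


Step 1: Compute Na*Nd/ni^2 = 1.81e+15 * 4.63e+15 / (1.5e10)^2 = 3.7246e+10
Step 2: ln(3.7246e+10) = 24.3408
Step 3: Vbi = 0.02585 * 24.3408 = 0.629 V

0.629


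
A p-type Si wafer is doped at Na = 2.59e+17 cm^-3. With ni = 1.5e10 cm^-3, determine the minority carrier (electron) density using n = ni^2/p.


Step 1: Majority hole concentration p ≈ Na = 2.59e+17 cm^-3
Step 2: n = ni^2 / Na = (1.5e10)^2 / 2.59e+17
Step 3: n = 8.69e+02 cm^-3

8.69e+02


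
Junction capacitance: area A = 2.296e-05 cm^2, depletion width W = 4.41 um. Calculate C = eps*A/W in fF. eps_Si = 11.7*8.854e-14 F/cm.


Step 1: eps_Si = 11.7 * 8.854e-14 = 1.035918e-12 F/cm
Step 2: W in cm = 4.41 * 1e-4 = 4.41e-04 cm
Step 3: C = 1.035918e-12 * 2.296e-05 / 4.41e-04 = 5.393351e-14 F
Step 4: C = 53.93 fF

53.93


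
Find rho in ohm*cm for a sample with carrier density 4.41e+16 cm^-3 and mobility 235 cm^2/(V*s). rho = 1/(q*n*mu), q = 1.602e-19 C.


Step 1: sigma = q * n * mu = 1.602e-19 * 4.41e+16 * 235 = 1.66023e+00 S/cm
Step 2: rho = 1 / sigma = 1 / 1.66023e+00 = 0.6023 ohm*cm

0.6023


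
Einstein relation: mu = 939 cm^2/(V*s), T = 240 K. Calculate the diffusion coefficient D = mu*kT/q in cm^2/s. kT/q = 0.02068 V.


Step 1: D = mu * (kT/q)
Step 2: D = 939 * 0.02068
Step 3: D = 19.42 cm^2/s

19.42


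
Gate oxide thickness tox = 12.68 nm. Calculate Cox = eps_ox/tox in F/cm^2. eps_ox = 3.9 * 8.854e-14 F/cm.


Step 1: eps_ox = 3.9 * 8.854e-14 = 3.45306e-13 F/cm
Step 2: tox in cm = 12.68 nm * 1e-7 = 1.2680e-06 cm
Step 3: Cox = 3.45306e-13 / 1.2680e-06 = 2.72e-07 F/cm^2

2.72e-07


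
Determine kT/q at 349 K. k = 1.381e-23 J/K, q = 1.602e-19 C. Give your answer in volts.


Step 1: kT = 1.381e-23 * 349 = 4.81969e-21 J
Step 2: Vt = kT/q = 4.81969e-21 / 1.602e-19
Step 3: Vt = 0.03009 V

0.03009


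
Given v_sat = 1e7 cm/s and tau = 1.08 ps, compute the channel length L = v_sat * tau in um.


Step 1: tau in seconds = 1.08 ps * 1e-12 = 1.0800e-12 s
Step 2: L = v_sat * tau = 1e7 * 1.0800e-12 = 1.0800e-05 cm
Step 3: L in um = 1.0800e-05 * 1e4 = 0.108 um

0.108


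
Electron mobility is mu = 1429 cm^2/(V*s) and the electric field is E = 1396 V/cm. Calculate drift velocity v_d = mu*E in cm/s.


Step 1: v_d = mu * E
Step 2: v_d = 1429 * 1396 = 1994884
Step 3: v_d = 1.99e+06 cm/s

1.99e+06


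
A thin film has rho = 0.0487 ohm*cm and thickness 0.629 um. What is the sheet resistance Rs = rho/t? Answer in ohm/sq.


Step 1: Convert thickness to cm: t = 0.629 um = 6.2900e-05 cm
Step 2: Rs = rho / t = 0.0487 / 6.2900e-05
Step 3: Rs = 774.2 ohm/sq

774.2


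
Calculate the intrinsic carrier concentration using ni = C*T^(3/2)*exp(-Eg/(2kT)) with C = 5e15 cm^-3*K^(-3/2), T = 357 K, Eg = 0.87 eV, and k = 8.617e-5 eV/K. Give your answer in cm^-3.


Step 1: Compute kT = 8.617e-5 * 357 = 0.03076269 eV
Step 2: Exponent = -Eg/(2kT) = -0.87/(2*0.03076269) = -14.14051
Step 3: T^(3/2) = 357^1.5 = 6745.32
Step 4: ni = 5e15 * 6745.32 * exp(-14.14051) = 2.44e+13 cm^-3

2.44e+13


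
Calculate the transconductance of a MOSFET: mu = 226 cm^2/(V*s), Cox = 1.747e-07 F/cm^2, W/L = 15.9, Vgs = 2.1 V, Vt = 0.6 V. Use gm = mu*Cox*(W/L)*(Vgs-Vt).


Step 1: Vov = Vgs - Vt = 2.1 - 0.6 = 1.5 V
Step 2: gm = mu * Cox * (W/L) * Vov
Step 3: gm = 226 * 1.747e-07 * 15.9 * 1.5 = 9.42e-04 S

9.42e-04


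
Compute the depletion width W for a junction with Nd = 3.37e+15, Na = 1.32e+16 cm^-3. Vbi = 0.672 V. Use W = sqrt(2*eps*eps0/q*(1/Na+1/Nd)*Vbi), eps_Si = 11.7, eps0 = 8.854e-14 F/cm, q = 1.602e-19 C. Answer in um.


Step 1: 1/Na + 1/Nd = 1/1.32e+16 + 1/3.37e+15 = 3.72493e-16
Step 2: 2*eps*eps0/q = 2*11.7*8.854e-14/1.602e-19 = 1.293281e+07
Step 3: W^2 = 1.293281e+07 * 3.72493e-16 * 0.672 = 3.23728e-09
Step 4: W = sqrt(3.23728e-09) = 5.690e-05 cm = 0.569 um

0.569


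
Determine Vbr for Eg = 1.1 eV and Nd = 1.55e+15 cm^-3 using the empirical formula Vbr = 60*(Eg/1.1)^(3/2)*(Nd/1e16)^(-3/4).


Step 1: Eg/1.1 = 1.1/1.1 = 1.000000
Step 2: (Eg/1.1)^1.5 = 1.000000^1.5 = 1.000000
Step 3: (Nd/1e16)^(-0.75) = (0.155)^(-0.75) = 4.048100
Step 4: Vbr = 60 * 1.000000 * 4.048100 = 242.9 V

242.9
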